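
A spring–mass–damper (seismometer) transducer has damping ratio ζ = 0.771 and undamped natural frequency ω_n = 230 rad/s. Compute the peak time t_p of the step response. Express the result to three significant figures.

t_p ≈ 0.0214 s

The damped frequency is ω_d = ω_n√(1−ζ²) = 230·√(1−0.594) = 146 rad/s.
Peak time t_p = π/ω_d = π/146 = 0.0214 s.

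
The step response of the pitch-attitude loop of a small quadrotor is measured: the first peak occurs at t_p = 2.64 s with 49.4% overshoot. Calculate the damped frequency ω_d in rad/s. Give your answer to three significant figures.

ω_d ≈ 1.19 rad/s

t_p = π/ω_d, so ω_d = π/2.64 = 1.19 rad/s.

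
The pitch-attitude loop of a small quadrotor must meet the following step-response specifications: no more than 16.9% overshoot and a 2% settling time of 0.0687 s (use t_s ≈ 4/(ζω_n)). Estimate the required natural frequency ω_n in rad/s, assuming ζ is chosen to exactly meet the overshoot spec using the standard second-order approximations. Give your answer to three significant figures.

ω_n ≈ 118 rad/s

From %OS = 100·exp(−πζ/√(1−ζ²)), invert to get ζ = −ln(OS)/√(π² + ln²(OS)) with OS = 0.169.
−ln 0.169 = 1.778, so ζ = 1.778/√(π² + 3.161) = 0.493.
From t_s ≈ 4/(ζω_n): ω_n = 4/(ζ·t_s) = 4/(0.493·0.0687) = 118 rad/s.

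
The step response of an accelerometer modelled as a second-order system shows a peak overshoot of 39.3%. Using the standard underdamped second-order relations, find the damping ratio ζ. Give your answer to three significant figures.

ζ ≈ 0.285

From %OS = 100·exp(−πζ/√(1−ζ²)), invert to get ζ = −ln(OS)/√(π² + ln²(OS)) with OS = 0.393.
−ln 0.393 = 0.9339, so ζ = 0.9339/√(π² + 0.8723) = 0.285.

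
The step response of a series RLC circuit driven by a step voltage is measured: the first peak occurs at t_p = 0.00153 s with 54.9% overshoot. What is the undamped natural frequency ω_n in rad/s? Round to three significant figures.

The overshoot fixes ζ = −ln(OS)/√(π²+ln²(OS)) = 0.187.
t_p = π/ω_d ⇒ ω_d = 2050 rad/s; then ω_n = ω_d/√(1−ζ²) = 2090 rad/s.

ω_n ≈ 2090 rad/s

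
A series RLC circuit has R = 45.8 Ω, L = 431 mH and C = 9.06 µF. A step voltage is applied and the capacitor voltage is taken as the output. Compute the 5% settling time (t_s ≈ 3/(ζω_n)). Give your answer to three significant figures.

t_s ≈ 0.0565 s

For a series RLC circuit (capacitor voltage as output), ω_n = 1/√(LC) = 1/√(431 mH · 9.06 µF) = 506 rad/s.
ζ = (R/2)·√(C/L) = (45.8/2)·√(9.06 µF/431 mH) = 0.105.
t_s ≈ 3/(ζω_n) = 0.0565 s.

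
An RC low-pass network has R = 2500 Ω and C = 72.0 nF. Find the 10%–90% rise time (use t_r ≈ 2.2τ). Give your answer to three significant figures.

t_r ≈ 0.000396 s

τ = RC = 2500 × 72.0 nF = 0.000180 s.
t_r ≈ 2.2τ = 0.000396 s.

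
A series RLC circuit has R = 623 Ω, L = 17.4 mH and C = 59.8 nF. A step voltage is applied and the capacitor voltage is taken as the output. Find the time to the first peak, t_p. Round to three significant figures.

t_p ≈ 0.000124 s

For a series RLC circuit (capacitor voltage as output), ω_n = 1/√(LC) = 1/√(17.4 mH · 59.8 nF) = 31000 rad/s.
ζ = (R/2)·√(C/L) = (623/2)·√(59.8 nF/17.4 mH) = 0.577.
The damped frequency ω_d = ω_n√(1−ζ²) = 25300 rad/s. t_p = π/ω_d = 0.000124 s.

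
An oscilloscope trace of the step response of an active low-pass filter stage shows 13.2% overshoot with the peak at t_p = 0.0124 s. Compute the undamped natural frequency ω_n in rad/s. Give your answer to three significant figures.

The overshoot fixes ζ = −ln(OS)/√(π²+ln²(OS)) = 0.542.
From t_p = π/ω_d, ω_d = π/0.0124 = 253 rad/s, so ω_n = ω_d/√(1−ζ²) = 301 rad/s.

ω_n ≈ 301 rad/s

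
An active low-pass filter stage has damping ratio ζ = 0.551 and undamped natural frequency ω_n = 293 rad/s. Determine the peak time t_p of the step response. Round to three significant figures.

The damped frequency is ω_d = ω_n√(1−ζ²) = 293·√(1−0.304) = 245 rad/s.
Peak time t_p = π/ω_d = π/245 = 0.0128 s.

t_p ≈ 0.0128 s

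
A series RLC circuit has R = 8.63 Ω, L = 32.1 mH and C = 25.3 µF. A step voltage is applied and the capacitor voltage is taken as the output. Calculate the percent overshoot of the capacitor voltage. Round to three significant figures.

%OS ≈ 68.2%

For a series RLC circuit (capacitor voltage as output), ω_n = 1/√(LC) = 1/√(32.1 mH · 25.3 µF) = 1110 rad/s.
ζ = (R/2)·√(C/L) = (8.63/2)·√(25.3 µF/32.1 mH) = 0.121.
%OS = 100 e^{−πζ/√(1−ζ²)} with ζ = 0.121 gives 68.2%.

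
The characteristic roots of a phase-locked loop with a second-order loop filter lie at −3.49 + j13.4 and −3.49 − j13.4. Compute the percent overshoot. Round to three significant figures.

With σ = 3.49, ω_d = 13.4: ω_n = √(σ²+ω_d²) = 13.8 rad/s, ζ = σ/ω_n = 0.252.
Overshoot: exp(−π·0.252/√(1−0.252²)) = 0.441, i.e. 44.1%.

%OS ≈ 44.1%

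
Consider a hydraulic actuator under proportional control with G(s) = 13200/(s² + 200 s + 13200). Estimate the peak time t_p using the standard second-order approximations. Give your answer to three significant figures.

t_p ≈ 0.0555 s

Matching coefficients with s² + 2ζω_n s + ω_n² gives ω_n² = 13200 ⇒ ω_n = 115 rad/s, and ζ = 200/(2ω_n) = 0.870.
ω_d = 115·√(1 − 0.870²) = 56.6 rad/s. Then t_p = π/ω_d = 0.0555 s.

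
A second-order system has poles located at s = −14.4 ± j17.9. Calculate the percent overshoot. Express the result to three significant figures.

|pole| = ω_n = √(14.4² + 17.9²) = 23.0 rad/s; ζ = cos θ = σ/ω_n = 0.627.
Overshoot: exp(−π·0.627/√(1−0.627²)) = 0.0799, i.e. 7.99%.

%OS ≈ 7.99%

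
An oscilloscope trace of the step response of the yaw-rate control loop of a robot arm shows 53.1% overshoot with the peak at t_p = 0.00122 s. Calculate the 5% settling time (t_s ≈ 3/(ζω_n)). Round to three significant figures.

The overshoot fixes ζ = −ln(OS)/√(π²+ln²(OS)) = 0.198.
t_p = π/ω_d ⇒ ω_d = 2580 rad/s; then ω_n = ω_d/√(1−ζ²) = 2630 rad/s.
t_s ≈ 3/(ζω_n) = 3/(0.198·2630) = 0.00578 s.

t_s ≈ 0.00578 s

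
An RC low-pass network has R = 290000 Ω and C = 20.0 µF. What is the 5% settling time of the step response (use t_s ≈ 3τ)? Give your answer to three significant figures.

t_s ≈ 17.4 s

τ = RC = 290000 × 20.0 µF = 5.80 s.
t_s ≈ 3τ = 17.4 s.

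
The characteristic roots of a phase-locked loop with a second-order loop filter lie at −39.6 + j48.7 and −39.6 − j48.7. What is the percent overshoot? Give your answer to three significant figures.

The poles are at −σ ± jω_d with σ = 39.6 and ω_d = 48.7, so ω_n = √(σ²+ω_d²) = 62.8 rad/s and ζ = σ/ω_n = 0.631.
%OS = 100 e^{−πζ/√(1−ζ²)} with ζ = 0.631 gives 7.77%.

%OS ≈ 7.77%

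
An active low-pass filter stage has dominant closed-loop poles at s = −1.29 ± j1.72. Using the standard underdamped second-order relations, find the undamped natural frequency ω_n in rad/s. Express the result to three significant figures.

With σ = 1.29, ω_d = 1.72: ω_n = √(σ²+ω_d²) = 2.15 rad/s, ζ = σ/ω_n = 0.600.

ω_n ≈ 2.15 rad/s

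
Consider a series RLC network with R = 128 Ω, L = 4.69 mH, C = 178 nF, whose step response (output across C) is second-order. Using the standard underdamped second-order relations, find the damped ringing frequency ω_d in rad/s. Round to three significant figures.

ω_d ≈ 31800 rad/s

For a series RLC circuit (capacitor voltage as output), ω_n = 1/√(LC) = 1/√(4.69 mH · 178 nF) = 34600 rad/s.
ζ = (R/2)·√(C/L) = (128/2)·√(178 nF/4.69 mH) = 0.394.
ω_d = ω_n√(1−ζ²) = 31800 rad/s.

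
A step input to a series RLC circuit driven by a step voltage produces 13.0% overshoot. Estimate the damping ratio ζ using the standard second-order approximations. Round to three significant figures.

ζ ≈ 0.545

From %OS = 100·exp(−πζ/√(1−ζ²)), invert to get ζ = −ln(OS)/√(π² + ln²(OS)) with OS = 0.130.
−ln 0.130 = 2.040, so ζ = 2.040/√(π² + 4.163) = 0.545.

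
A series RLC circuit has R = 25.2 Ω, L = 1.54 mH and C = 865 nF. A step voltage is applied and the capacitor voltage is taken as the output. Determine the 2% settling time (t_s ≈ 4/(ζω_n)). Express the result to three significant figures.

t_s ≈ 0.000489 s

For a series RLC circuit (capacitor voltage as output), ω_n = 1/√(LC) = 1/√(1.54 mH · 865 nF) = 27400 rad/s.
ζ = (R/2)·√(C/L) = (25.2/2)·√(865 nF/1.54 mH) = 0.299.
t_s ≈ 4/(ζω_n) = 0.000489 s.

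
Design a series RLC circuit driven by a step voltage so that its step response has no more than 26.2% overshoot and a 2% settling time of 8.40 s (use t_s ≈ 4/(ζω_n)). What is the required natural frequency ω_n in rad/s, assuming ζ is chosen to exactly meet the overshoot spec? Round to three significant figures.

ζ = −ln(OS)/√(π² + (ln OS)²). With OS = 0.262, ln OS = −1.339 and ζ = 1.339/3.415 = 0.392.
From t_s ≈ 4/(ζω_n): ω_n = 4/(ζ·t_s) = 4/(0.392·8.40) = 1.21 rad/s.

ω_n ≈ 1.21 rad/s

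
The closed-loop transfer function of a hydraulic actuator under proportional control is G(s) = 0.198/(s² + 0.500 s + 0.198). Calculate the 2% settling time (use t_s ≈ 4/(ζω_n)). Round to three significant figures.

t_s ≈ 16.0 s

ω_n = √0.198 = 0.445 rad/s; ζ = 0.500/(2·0.445) = 0.562.
t_s ≈ 4/(ζω_n) = 4/(0.562·0.445) = 16.0 s.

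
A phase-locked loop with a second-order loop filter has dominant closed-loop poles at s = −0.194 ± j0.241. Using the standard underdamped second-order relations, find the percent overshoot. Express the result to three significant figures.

With σ = 0.194, ω_d = 0.241: ω_n = √(σ²+ω_d²) = 0.309 rad/s, ζ = σ/ω_n = 0.627.
%OS = 100 e^{−πζ/√(1−ζ²)} with ζ = 0.627 gives 7.97%.

%OS ≈ 7.97%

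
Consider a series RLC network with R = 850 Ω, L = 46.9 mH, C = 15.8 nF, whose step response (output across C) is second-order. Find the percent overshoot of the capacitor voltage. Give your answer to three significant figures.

For a series RLC circuit (capacitor voltage as output), ω_n = 1/√(LC) = 1/√(46.9 mH · 15.8 nF) = 36700 rad/s.
ζ = (R/2)·√(C/L) = (850/2)·√(15.8 nF/46.9 mH) = 0.247.
%OS = 100·exp(−πζ/√(1−ζ²)) = 44.9%.

%OS ≈ 44.9%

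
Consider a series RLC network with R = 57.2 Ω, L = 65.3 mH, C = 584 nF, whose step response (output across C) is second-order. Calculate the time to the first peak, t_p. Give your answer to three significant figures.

For a series RLC circuit (capacitor voltage as output), ω_n = 1/√(LC) = 1/√(65.3 mH · 584 nF) = 5120 rad/s.
ζ = (R/2)·√(C/L) = (57.2/2)·√(584 nF/65.3 mH) = 0.0855.
The damped frequency ω_d = ω_n√(1−ζ²) = 5100 rad/s. t_p = π/ω_d = 0.000616 s.

t_p ≈ 0.000616 s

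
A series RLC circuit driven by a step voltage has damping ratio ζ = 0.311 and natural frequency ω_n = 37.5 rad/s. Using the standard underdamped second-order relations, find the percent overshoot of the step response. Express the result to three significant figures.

For an underdamped second-order system, %OS = 100·exp(−πζ/√(1−ζ²)).
πζ/√(1−ζ²) = π·0.311/√(1−0.0967) = 1.028, so %OS = 100·e^(−1.028) = 35.8%.

%OS ≈ 35.8%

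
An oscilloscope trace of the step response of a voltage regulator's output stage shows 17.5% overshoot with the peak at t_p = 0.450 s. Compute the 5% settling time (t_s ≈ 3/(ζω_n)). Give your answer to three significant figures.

t_s ≈ 0.775 s

From the overshoot, ζ = −ln(OS)/√(π²+ln²(OS)) = 0.485.
From t_p = π/ω_d, ω_d = π/0.450 = 6.98 rad/s, so ω_n = ω_d/√(1−ζ²) = 7.98 rad/s.
t_s ≈ 3/(ζω_n) = 3/(0.485·7.98) = 0.775 s.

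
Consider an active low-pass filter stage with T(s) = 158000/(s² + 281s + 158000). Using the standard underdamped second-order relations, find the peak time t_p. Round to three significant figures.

ω_n = √158000 = 397 rad/s; ζ = 281/(2·397) = 0.353.
ω_d = ω_n√(1−ζ²) = 372 rad/s. Then t_p = π/ω_d = 0.00845 s.

t_p ≈ 0.00845 s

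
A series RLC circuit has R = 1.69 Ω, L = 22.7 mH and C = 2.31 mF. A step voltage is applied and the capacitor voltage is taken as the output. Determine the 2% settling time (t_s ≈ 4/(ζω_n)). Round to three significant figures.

For a series RLC circuit (capacitor voltage as output), ω_n = 1/√(LC) = 1/√(22.7 mH · 2.31 mF) = 138 rad/s.
ζ = (R/2)·√(C/L) = (1.69/2)·√(2.31 mF/22.7 mH) = 0.270.
t_s ≈ 4/(ζω_n) = 0.107 s.

t_s ≈ 0.107 s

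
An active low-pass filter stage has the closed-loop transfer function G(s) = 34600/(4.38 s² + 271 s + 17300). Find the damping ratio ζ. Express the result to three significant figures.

ζ ≈ 0.492

Dividing through by 4.38: denominator becomes s² + 61.87 s + 3950.
So ω_n = √3950 = 62.8 rad/s and ζ = 61.87/(2·62.8) = 0.492.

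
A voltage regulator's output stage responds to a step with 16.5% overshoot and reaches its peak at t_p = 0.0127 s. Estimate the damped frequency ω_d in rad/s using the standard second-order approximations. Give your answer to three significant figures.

ω_d ≈ 247 rad/s

t_p = π/ω_d, so ω_d = π/0.0127 = 247 rad/s.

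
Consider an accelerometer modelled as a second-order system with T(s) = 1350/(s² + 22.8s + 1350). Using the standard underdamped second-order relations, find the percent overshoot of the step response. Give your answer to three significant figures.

%OS ≈ 35.9%

Matching coefficients with s² + 2ζω_n s + ω_n² gives ω_n² = 1350 ⇒ ω_n = 36.7 rad/s, and ζ = 22.8/(2ω_n) = 0.310.
Overshoot: exp(−π·0.310/√(1−0.310²)) = 0.359, i.e. 35.9%.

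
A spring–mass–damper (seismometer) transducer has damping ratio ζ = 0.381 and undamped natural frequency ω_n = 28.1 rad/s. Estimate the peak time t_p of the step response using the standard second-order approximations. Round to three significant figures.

The damped frequency is ω_d = ω_n√(1−ζ²) = 28.1·√(1−0.145) = 26.0 rad/s.
Peak time t_p = π/ω_d = π/26.0 = 0.121 s.

t_p ≈ 0.121 s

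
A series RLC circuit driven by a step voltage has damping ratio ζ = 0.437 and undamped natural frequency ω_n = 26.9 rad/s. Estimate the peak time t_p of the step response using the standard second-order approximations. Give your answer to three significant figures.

t_p ≈ 0.130 s

The damped frequency is ω_d = ω_n√(1−ζ²) = 26.9·√(1−0.191) = 24.2 rad/s.
Peak time t_p = π/ω_d = π/24.2 = 0.130 s.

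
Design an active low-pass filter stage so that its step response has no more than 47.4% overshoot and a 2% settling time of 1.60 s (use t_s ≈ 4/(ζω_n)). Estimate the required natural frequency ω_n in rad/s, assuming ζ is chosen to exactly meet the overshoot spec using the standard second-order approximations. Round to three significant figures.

ω_n ≈ 10.8 rad/s

ζ = −ln(OS)/√(π² + (ln OS)²). With OS = 0.474, ln OS = −0.7465 and ζ = 0.7465/3.229 = 0.231.
From t_s ≈ 4/(ζω_n): ω_n = 4/(ζ·t_s) = 4/(0.231·1.60) = 10.8 rad/s.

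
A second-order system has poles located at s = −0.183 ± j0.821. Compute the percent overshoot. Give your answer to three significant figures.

%OS ≈ 49.6%

The poles are at −σ ± jω_d with σ = 0.183 and ω_d = 0.821, so ω_n = √(σ²+ω_d²) = 0.841 rad/s and ζ = σ/ω_n = 0.218.
%OS = 100·exp(−πζ/√(1−ζ²)) = 49.6%.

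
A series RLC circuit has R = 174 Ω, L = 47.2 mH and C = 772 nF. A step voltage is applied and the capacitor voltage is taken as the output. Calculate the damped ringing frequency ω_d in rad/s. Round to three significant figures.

For a series RLC circuit (capacitor voltage as output), ω_n = 1/√(LC) = 1/√(47.2 mH · 772 nF) = 5240 rad/s.
ζ = (R/2)·√(C/L) = (174/2)·√(772 nF/47.2 mH) = 0.352.
ω_d = 5240·√(1 − 0.352²) = 4900 rad/s.

ω_d ≈ 4900 rad/s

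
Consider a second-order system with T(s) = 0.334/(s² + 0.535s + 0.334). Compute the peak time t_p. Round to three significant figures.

t_p ≈ 6.13 s

Comparing the denominator to s² + 2ζω_n s + ω_n²: ω_n = √0.334 = 0.578 rad/s, and 2ζω_n = 0.535 so ζ = 0.535/(2·0.578) = 0.463.
ω_d = 0.578·√(1 − 0.463²) = 0.512 rad/s. Then t_p = π/ω_d = 6.13 s.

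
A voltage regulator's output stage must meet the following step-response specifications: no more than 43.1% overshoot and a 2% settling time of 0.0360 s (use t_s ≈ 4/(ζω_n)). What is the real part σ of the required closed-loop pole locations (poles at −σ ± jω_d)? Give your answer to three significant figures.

σ ≈ 111

The settling-time spec alone fixes σ = ζω_n = 4/t_s = 4/0.0360 = 111.
(Overshoot then fixes ζ = 0.259 and hence ω_d = σ·√(1−ζ²)/ζ = 415 rad/s.)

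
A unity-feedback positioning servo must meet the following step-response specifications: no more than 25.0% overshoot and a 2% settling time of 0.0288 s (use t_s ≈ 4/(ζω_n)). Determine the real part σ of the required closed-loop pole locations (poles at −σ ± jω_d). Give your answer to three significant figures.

σ ≈ 139

The settling-time spec alone fixes σ = ζω_n = 4/t_s = 4/0.0288 = 139.
(Overshoot then fixes ζ = 0.404 and hence ω_d = σ·√(1−ζ²)/ζ = 315 rad/s.)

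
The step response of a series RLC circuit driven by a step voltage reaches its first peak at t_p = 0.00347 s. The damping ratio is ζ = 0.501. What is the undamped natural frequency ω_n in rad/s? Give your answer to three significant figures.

ω_n ≈ 1050 rad/s

Peak time t_p = π/ω_d, so ω_d = π/t_p = π/0.00347 = 905 rad/s.
ω_n = ω_d/√(1−ζ²) = 905/√0.749 = 1050 rad/s.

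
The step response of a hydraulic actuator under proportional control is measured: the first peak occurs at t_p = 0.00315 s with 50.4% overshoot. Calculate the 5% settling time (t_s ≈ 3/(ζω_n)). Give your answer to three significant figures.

From the overshoot, ζ = −ln(OS)/√(π²+ln²(OS)) = 0.213.
From t_p = π/ω_d, ω_d = π/0.00315 = 997 rad/s, so ω_n = ω_d/√(1−ζ²) = 1020 rad/s.
t_s ≈ 3/(ζω_n) = 3/(0.213·1020) = 0.0138 s.

t_s ≈ 0.0138 s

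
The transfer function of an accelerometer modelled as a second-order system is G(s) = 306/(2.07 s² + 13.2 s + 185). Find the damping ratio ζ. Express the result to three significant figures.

Dividing through by 2.07: denominator becomes s² + 6.377 s + 89.37.
So ω_n = √89.37 = 9.45 rad/s and ζ = 6.377/(2·9.45) = 0.337.

ζ ≈ 0.337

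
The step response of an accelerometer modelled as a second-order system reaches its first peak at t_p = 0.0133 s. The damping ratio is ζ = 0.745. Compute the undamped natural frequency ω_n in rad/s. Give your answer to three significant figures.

ω_n ≈ 354 rad/s

Peak time t_p = π/ω_d, so ω_d = π/t_p = π/0.0133 = 236 rad/s.
ω_n = ω_d/√(1−ζ²) = 236/√0.445 = 354 rad/s.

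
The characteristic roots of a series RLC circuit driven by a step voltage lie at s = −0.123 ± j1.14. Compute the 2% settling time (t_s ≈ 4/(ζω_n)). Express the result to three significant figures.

t_s ≈ 32.5 s

For poles at −σ ± jω_d, ζω_n = σ = 0.123, so t_s ≈ 4/σ = 32.5 s.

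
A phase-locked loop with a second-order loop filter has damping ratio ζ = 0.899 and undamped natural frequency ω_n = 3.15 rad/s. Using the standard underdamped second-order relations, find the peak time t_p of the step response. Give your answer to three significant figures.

t_p ≈ 2.28 s

The damped frequency is ω_d = ω_n√(1−ζ²) = 3.15·√(1−0.808) = 1.38 rad/s.
Peak time t_p = π/ω_d = π/1.38 = 2.28 s.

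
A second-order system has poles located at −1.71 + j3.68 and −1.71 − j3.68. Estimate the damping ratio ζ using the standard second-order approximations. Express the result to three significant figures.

|pole| = ω_n = √(1.71² + 3.68²) = 4.06 rad/s; ζ = cos θ = σ/ω_n = 0.421.

ζ ≈ 0.421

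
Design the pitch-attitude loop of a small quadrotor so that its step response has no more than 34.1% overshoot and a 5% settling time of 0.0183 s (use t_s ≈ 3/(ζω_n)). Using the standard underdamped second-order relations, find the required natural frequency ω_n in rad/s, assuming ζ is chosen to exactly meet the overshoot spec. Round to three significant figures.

Inverting the overshoot relation: ζ = |ln 0.341|/√(π² + ln²0.341) = 0.324.
Then ω_n = 3/(ζ t_s) = 3/(0.324 × 0.0183) = 506 rad/s.

ω_n ≈ 506 rad/s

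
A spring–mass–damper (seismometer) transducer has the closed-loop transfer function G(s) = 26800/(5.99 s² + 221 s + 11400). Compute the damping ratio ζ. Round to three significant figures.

ζ ≈ 0.423

Dividing through by 5.99: denominator becomes s² + 36.89 s + 1903.
So ω_n = √1903 = 43.6 rad/s and ζ = 36.89/(2·43.6) = 0.423.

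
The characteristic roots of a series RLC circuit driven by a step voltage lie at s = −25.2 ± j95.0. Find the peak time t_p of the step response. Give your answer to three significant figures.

t_p = π/ω_d with ω_d = 95.0 (the imaginary part), so t_p = 0.0331 s.

t_p ≈ 0.0331 s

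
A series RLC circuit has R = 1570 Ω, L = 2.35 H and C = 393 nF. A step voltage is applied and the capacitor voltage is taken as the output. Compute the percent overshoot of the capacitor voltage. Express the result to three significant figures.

%OS ≈ 34.5%

For a series RLC circuit (capacitor voltage as output), ω_n = 1/√(LC) = 1/√(2.35 H · 393 nF) = 1040 rad/s.
ζ = (R/2)·√(C/L) = (1570/2)·√(393 nF/2.35 H) = 0.321.
%OS = 100 e^{−πζ/√(1−ζ²)} with ζ = 0.321 gives 34.5%.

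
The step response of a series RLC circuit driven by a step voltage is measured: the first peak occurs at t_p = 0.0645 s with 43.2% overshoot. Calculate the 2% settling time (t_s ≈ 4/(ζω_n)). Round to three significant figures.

From the overshoot, ζ = −ln(OS)/√(π²+ln²(OS)) = 0.258.
From t_p = π/ω_d, ω_d = π/0.0645 = 48.7 rad/s, so ω_n = ω_d/√(1−ζ²) = 50.4 rad/s.
t_s ≈ 4/(ζω_n) = 4/(0.258·50.4) = 0.307 s.

t_s ≈ 0.307 s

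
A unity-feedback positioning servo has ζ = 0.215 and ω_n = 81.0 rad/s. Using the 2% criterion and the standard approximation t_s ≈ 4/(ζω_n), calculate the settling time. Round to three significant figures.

t_s ≈ 0.230 s

t_s ≈ 4/(ζω_n) = 4/(0.215 × 81.0) = 0.230 s.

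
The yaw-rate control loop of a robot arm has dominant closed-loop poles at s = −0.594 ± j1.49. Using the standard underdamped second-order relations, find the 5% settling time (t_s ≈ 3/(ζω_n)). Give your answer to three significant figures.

t_s ≈ 5.05 s

For poles at −σ ± jω_d, ζω_n = σ = 0.594, so t_s ≈ 3/σ = 5.05 s.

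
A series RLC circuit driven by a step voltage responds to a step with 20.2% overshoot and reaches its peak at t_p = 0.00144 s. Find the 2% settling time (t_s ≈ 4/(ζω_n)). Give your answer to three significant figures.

ζ from %OS: ζ = |ln 0.202|/√(π²+ln²0.202) = 0.454.
t_p = π/ω_d ⇒ ω_d = 2180 rad/s; then ω_n = ω_d/√(1−ζ²) = 2450 rad/s.
t_s ≈ 4/(ζω_n) = 4/(0.454·2450) = 0.00360 s.

t_s ≈ 0.00360 s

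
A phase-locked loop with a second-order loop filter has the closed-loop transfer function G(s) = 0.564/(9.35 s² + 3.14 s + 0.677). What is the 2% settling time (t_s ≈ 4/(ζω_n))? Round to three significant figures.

t_s ≈ 23.8 s

Dividing through by 9.35: denominator becomes s² + 0.3358 s + 0.07241.
So ω_n = √0.07241 = 0.269 rad/s and ζ = 0.3358/(2·0.269) = 0.624.
t_s ≈ 4/(ζω_n) = 23.8 s.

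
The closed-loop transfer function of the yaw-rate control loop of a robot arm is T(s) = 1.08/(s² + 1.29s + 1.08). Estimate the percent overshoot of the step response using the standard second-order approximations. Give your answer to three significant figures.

%OS ≈ 8.32%

Matching coefficients with s² + 2ζω_n s + ω_n² gives ω_n² = 1.08 ⇒ ω_n = 1.04 rad/s, and ζ = 1.29/(2ω_n) = 0.621.
%OS = 100·exp(−πζ/√(1−ζ²)) = 8.32%.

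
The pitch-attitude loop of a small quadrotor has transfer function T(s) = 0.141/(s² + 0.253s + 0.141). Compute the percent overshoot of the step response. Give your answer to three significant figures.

%OS ≈ 32.5%

ω_n = √0.141 = 0.375 rad/s; ζ = 0.253/(2·0.375) = 0.337.
%OS = 100 e^{−πζ/√(1−ζ²)} with ζ = 0.337 gives 32.5%.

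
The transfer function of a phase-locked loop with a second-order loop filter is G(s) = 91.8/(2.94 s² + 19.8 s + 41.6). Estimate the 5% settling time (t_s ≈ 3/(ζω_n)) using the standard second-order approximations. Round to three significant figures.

t_s ≈ 0.891 s

Dividing through by 2.94: denominator becomes s² + 6.735 s + 14.15.
So ω_n = √14.15 = 3.76 rad/s and ζ = 6.735/(2·3.76) = 0.895.
t_s ≈ 3/(ζω_n) = 0.891 s.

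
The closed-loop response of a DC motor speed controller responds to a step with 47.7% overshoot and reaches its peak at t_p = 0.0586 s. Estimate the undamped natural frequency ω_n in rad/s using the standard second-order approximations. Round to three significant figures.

ω_n ≈ 55.1 rad/s

The overshoot fixes ζ = −ln(OS)/√(π²+ln²(OS)) = 0.229.
t_p = π/ω_d ⇒ ω_d = 53.6 rad/s; then ω_n = ω_d/√(1−ζ²) = 55.1 rad/s.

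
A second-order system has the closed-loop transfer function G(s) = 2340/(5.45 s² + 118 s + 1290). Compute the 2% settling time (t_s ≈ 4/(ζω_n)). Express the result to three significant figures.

Dividing through by 5.45: denominator becomes s² + 21.65 s + 236.7.
So ω_n = √236.7 = 15.4 rad/s and ζ = 21.65/(2·15.4) = 0.704.
t_s ≈ 4/(ζω_n) = 0.369 s.

t_s ≈ 0.369 s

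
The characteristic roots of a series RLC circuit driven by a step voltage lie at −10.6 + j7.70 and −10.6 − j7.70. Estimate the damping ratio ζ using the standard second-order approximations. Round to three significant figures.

ζ ≈ 0.809

The poles are at −σ ± jω_d with σ = 10.6 and ω_d = 7.70, so ω_n = √(σ²+ω_d²) = 13.1 rad/s and ζ = σ/ω_n = 0.809.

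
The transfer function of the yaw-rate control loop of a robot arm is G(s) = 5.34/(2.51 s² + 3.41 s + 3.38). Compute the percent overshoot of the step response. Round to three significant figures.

Dividing through by 2.51: denominator becomes s² + 1.359 s + 1.347.
So ω_n = √1.347 = 1.16 rad/s and ζ = 1.359/(2·1.16) = 0.585.
%OS = 100·exp(−πζ/√(1−ζ²)) = 10.3%.

%OS ≈ 10.3%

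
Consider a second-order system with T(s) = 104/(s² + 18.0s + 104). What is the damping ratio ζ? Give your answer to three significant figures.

Comparing the denominator to s² + 2ζω_n s + ω_n²: ω_n = √104 = 10.2 rad/s, and 2ζω_n = 18.0 so ζ = 18.0/(2·10.2) = 0.883.

ζ ≈ 0.883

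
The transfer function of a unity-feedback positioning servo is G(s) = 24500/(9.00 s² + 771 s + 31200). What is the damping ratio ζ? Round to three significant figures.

ζ ≈ 0.727

Dividing through by 9.00: denominator becomes s² + 85.67 s + 3467.
So ω_n = √3467 = 58.9 rad/s and ζ = 85.67/(2·58.9) = 0.727.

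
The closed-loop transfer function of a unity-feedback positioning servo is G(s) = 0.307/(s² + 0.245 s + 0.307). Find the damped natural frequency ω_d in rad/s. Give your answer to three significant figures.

ω_d ≈ 0.540 rad/s

ω_n = √0.307 = 0.554 rad/s; ζ = 0.245/(2·0.554) = 0.221.
ω_d = ω_n√(1−ζ²) = 0.540 rad/s.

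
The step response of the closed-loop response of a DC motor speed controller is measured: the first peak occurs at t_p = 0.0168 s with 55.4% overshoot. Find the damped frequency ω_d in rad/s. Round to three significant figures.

ω_d ≈ 187 rad/s

t_p = π/ω_d, so ω_d = π/0.0168 = 187 rad/s.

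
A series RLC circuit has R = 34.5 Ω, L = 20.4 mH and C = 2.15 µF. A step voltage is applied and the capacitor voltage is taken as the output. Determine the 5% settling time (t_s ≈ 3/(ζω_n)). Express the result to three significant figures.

For a series RLC circuit (capacitor voltage as output), ω_n = 1/√(LC) = 1/√(20.4 mH · 2.15 µF) = 4770 rad/s.
ζ = (R/2)·√(C/L) = (34.5/2)·√(2.15 µF/20.4 mH) = 0.177.
t_s ≈ 3/(ζω_n) = 0.00355 s.

t_s ≈ 0.00355 s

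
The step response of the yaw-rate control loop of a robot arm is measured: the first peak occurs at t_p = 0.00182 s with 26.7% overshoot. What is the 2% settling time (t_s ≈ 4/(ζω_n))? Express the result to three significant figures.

The overshoot fixes ζ = −ln(OS)/√(π²+ln²(OS)) = 0.387.
From t_p = π/ω_d, ω_d = π/0.00182 = 1730 rad/s, so ω_n = ω_d/√(1−ζ²) = 1870 rad/s.
t_s ≈ 4/(ζω_n) = 4/(0.387·1870) = 0.00551 s.

t_s ≈ 0.00551 s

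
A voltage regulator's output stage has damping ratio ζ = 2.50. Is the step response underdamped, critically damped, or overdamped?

Since ζ = 2.50 > 1, the system is overdamped.

overdamped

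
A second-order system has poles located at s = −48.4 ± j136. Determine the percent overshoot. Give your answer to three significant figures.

%OS ≈ 32.7%

|pole| = ω_n = √(48.4² + 136²) = 144 rad/s; ζ = cos θ = σ/ω_n = 0.335.
%OS = 100·exp(−πζ/√(1−ζ²)) = 32.7%.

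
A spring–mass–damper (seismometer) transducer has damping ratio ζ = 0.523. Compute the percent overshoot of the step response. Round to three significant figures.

%OS ≈ 14.5%

For an underdamped second-order system, %OS = 100·exp(−πζ/√(1−ζ²)).
πζ/√(1−ζ²) = π·0.523/√(1−0.274) = 1.928, so %OS = 100·e^(−1.928) = 14.5%.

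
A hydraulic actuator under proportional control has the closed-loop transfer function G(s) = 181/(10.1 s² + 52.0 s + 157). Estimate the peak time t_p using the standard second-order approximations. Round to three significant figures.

Dividing through by 10.1: denominator becomes s² + 5.149 s + 15.54.
So ω_n = √15.54 = 3.94 rad/s and ζ = 5.149/(2·3.94) = 0.653.
ω_d = 3.94·√(1 − 0.653²) = 2.99 rad/s. t_p = π/ω_d = 1.05 s.

t_p ≈ 1.05 s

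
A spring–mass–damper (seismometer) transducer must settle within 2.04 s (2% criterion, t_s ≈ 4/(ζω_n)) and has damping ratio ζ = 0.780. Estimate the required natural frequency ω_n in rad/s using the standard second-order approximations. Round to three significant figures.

ω_n ≈ 2.51 rad/s

Rearranging t_s ≈ 4/(ζω_n) gives ω_n = 4/(ζ·t_s) = 4/(0.780 × 2.04) = 2.51 rad/s.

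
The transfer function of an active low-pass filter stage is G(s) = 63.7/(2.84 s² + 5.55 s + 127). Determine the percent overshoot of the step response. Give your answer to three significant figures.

Dividing through by 2.84: denominator becomes s² + 1.954 s + 44.72.
So ω_n = √44.72 = 6.69 rad/s and ζ = 1.954/(2·6.69) = 0.146.
Overshoot: exp(−π·0.146/√(1−0.146²)) = 0.629, i.e. 62.9%.

%OS ≈ 62.9%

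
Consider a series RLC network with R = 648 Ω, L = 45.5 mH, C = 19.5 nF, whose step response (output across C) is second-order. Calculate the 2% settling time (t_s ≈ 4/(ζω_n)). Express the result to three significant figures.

For a series RLC circuit (capacitor voltage as output), ω_n = 1/√(LC) = 1/√(45.5 mH · 19.5 nF) = 33600 rad/s.
ζ = (R/2)·√(C/L) = (648/2)·√(19.5 nF/45.5 mH) = 0.212.
t_s ≈ 4/(ζω_n) = 0.000562 s.

t_s ≈ 0.000562 s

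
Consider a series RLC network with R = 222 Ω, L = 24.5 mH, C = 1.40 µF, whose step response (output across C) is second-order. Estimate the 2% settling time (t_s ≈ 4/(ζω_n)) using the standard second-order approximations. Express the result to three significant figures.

For a series RLC circuit (capacitor voltage as output), ω_n = 1/√(LC) = 1/√(24.5 mH · 1.40 µF) = 5400 rad/s.
ζ = (R/2)·√(C/L) = (222/2)·√(1.40 µF/24.5 mH) = 0.839.
t_s ≈ 4/(ζω_n) = 0.000883 s.

t_s ≈ 0.000883 s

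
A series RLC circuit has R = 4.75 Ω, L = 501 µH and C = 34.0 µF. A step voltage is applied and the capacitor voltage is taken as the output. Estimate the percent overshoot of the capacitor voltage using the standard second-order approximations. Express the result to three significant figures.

For a series RLC circuit (capacitor voltage as output), ω_n = 1/√(LC) = 1/√(501 µH · 34.0 µF) = 7660 rad/s.
ζ = (R/2)·√(C/L) = (4.75/2)·√(34.0 µF/501 µH) = 0.619.
%OS = 100·exp(−πζ/√(1−ζ²)) = 8.42%.

%OS ≈ 8.42%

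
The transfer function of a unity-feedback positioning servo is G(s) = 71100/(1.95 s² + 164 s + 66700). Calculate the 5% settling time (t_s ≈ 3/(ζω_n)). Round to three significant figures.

Dividing through by 1.95: denominator becomes s² + 84.10 s + 34210.
So ω_n = √34210 = 185 rad/s and ζ = 84.10/(2·185) = 0.227.
t_s ≈ 3/(ζω_n) = 0.0713 s.

t_s ≈ 0.0713 s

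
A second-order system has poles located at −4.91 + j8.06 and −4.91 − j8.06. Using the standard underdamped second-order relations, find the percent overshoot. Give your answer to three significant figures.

%OS ≈ 14.8%

The poles are at −σ ± jω_d with σ = 4.91 and ω_d = 8.06, so ω_n = √(σ²+ω_d²) = 9.44 rad/s and ζ = σ/ω_n = 0.520.
%OS = 100 e^{−πζ/√(1−ζ²)} with ζ = 0.520 gives 14.8%.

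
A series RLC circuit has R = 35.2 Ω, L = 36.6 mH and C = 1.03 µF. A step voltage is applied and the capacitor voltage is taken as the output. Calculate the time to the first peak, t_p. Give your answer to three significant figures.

For a series RLC circuit (capacitor voltage as output), ω_n = 1/√(LC) = 1/√(36.6 mH · 1.03 µF) = 5150 rad/s.
ζ = (R/2)·√(C/L) = (35.2/2)·√(1.03 µF/36.6 mH) = 0.0934.
The damped frequency ω_d = ω_n√(1−ζ²) = 5130 rad/s. t_p = π/ω_d = 0.000613 s.

t_p ≈ 0.000613 s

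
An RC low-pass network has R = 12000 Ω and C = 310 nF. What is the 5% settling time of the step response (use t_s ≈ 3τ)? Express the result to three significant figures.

t_s ≈ 0.0112 s

τ = RC = 12000 × 310 nF = 0.00372 s.
t_s ≈ 3τ = 0.0112 s.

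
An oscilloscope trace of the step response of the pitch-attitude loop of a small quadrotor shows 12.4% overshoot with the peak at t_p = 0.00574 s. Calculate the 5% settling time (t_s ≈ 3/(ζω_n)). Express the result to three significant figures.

t_s ≈ 0.00825 s

ζ from %OS: ζ = |ln 0.124|/√(π²+ln²0.124) = 0.553.
From t_p = π/ω_d, ω_d = π/0.00574 = 547 rad/s, so ω_n = ω_d/√(1−ζ²) = 657 rad/s.
t_s ≈ 3/(ζω_n) = 3/(0.553·657) = 0.00825 s.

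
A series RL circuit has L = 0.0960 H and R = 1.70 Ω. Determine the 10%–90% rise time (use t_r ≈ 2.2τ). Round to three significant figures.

τ = L/R = 0.0960/1.70 = 0.0565 s.
t_r ≈ 2.2τ = 0.124 s.

t_r ≈ 0.124 s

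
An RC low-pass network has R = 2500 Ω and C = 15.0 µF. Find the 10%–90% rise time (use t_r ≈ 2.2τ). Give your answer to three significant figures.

τ = RC = 2500 × 15.0 µF = 0.0375 s.
t_r ≈ 2.2τ = 0.0825 s.

t_r ≈ 0.0825 s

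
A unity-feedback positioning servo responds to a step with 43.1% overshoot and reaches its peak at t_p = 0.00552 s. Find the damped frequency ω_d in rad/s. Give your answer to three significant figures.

ω_d ≈ 569 rad/s

t_p = π/ω_d, so ω_d = π/0.00552 = 569 rad/s.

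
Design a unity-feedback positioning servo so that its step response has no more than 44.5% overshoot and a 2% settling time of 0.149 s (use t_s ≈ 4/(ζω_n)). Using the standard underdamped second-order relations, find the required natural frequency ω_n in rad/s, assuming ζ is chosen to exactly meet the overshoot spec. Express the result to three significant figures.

ω_n ≈ 108 rad/s

From %OS = 100·exp(−πζ/√(1−ζ²)), invert to get ζ = −ln(OS)/√(π² + ln²(OS)) with OS = 0.445.
−ln 0.445 = 0.8097, so ζ = 0.8097/√(π² + 0.6556) = 0.250.
From t_s ≈ 4/(ζω_n): ω_n = 4/(ζ·t_s) = 4/(0.250·0.149) = 108 rad/s.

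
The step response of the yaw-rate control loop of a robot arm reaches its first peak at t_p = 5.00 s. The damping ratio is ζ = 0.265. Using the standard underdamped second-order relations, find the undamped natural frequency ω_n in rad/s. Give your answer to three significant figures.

Peak time t_p = π/ω_d, so ω_d = π/t_p = π/5.00 = 0.628 rad/s.
ω_n = ω_d/√(1−ζ²) = 0.628/√0.930 = 0.652 rad/s.

ω_n ≈ 0.652 rad/s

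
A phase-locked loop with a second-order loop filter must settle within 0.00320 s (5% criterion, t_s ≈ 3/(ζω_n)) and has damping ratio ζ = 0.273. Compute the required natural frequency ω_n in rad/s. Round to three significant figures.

Rearranging t_s ≈ 3/(ζω_n) gives ω_n = 3/(ζ·t_s) = 3/(0.273 × 0.00320) = 3430 rad/s.

ω_n ≈ 3430 rad/s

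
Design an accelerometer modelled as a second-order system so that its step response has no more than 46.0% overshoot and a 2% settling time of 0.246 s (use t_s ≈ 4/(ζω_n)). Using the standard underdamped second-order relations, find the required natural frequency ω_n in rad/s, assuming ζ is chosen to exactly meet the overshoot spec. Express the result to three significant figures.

From %OS = 100·exp(−πζ/√(1−ζ²)), invert to get ζ = −ln(OS)/√(π² + ln²(OS)) with OS = 0.460.
−ln 0.460 = 0.7765, so ζ = 0.7765/√(π² + 0.6030) = 0.240.
From t_s ≈ 4/(ζω_n): ω_n = 4/(ζ·t_s) = 4/(0.240·0.246) = 67.8 rad/s.

ω_n ≈ 67.8 rad/s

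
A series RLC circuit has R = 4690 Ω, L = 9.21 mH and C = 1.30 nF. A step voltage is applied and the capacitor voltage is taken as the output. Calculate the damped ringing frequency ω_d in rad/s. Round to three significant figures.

ω_d ≈ 137000 rad/s

For a series RLC circuit (capacitor voltage as output), ω_n = 1/√(LC) = 1/√(9.21 mH · 1.30 nF) = 289000 rad/s.
ζ = (R/2)·√(C/L) = (4690/2)·√(1.30 nF/9.21 mH) = 0.881.
ω_d = 289000·√(1 − 0.881²) = 137000 rad/s.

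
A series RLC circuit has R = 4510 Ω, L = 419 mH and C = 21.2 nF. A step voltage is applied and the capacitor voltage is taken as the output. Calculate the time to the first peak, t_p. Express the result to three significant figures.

For a series RLC circuit (capacitor voltage as output), ω_n = 1/√(LC) = 1/√(419 mH · 21.2 nF) = 10600 rad/s.
ζ = (R/2)·√(C/L) = (4510/2)·√(21.2 nF/419 mH) = 0.507.
The damped frequency ω_d = ω_n√(1−ζ²) = 9140 rad/s. t_p = π/ω_d = 0.000344 s.

t_p ≈ 0.000344 s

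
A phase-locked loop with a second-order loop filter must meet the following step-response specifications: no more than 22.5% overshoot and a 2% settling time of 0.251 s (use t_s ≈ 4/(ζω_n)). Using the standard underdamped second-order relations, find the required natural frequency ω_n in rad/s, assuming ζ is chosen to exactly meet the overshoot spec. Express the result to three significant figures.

From %OS = 100·exp(−πζ/√(1−ζ²)), invert to get ζ = −ln(OS)/√(π² + ln²(OS)) with OS = 0.225.
−ln 0.225 = 1.492, so ζ = 1.492/√(π² + 2.225) = 0.429.
From t_s ≈ 4/(ζω_n): ω_n = 4/(ζ·t_s) = 4/(0.429·0.251) = 37.2 rad/s.

ω_n ≈ 37.2 rad/s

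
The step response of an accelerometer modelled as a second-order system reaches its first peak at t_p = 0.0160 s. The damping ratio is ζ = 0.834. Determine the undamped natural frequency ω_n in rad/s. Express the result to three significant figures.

Peak time t_p = π/ω_d, so ω_d = π/t_p = π/0.0160 = 196 rad/s.
ω_n = ω_d/√(1−ζ²) = 196/√0.304 = 356 rad/s.

ω_n ≈ 356 rad/s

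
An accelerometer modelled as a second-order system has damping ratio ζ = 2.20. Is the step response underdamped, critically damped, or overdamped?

Since ζ = 2.20 > 1, the system is overdamped.

overdamped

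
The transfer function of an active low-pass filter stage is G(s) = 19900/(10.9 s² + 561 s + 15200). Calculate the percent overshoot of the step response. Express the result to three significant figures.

%OS ≈ 5.04%

Dividing through by 10.9: denominator becomes s² + 51.47 s + 1394.
So ω_n = √1394 = 37.3 rad/s and ζ = 51.47/(2·37.3) = 0.689.
Overshoot: exp(−π·0.689/√(1−0.689²)) = 0.0504, i.e. 5.04%.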